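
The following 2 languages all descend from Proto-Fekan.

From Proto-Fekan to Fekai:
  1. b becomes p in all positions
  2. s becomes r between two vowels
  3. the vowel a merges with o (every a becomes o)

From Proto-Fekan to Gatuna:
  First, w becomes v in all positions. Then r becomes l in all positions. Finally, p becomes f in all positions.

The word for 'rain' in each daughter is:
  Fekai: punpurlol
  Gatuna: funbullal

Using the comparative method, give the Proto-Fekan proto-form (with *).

*punburlal

Position 1: Fekai has p, Gatuna has f. Taking the neighbouring segments as reconstructed: Fekai p could go back to *p or *b; Gatuna f could go back to *p or *f — the one source consistent with every daughter is *p.
Position 4: Fekai has p, Gatuna has b. Gatuna preserves b here (none of its changes turn any other segment into b), so the proto-segment is *b.
Continuing position by position gives *punburlal; check it forward:
Fekai: start from *punburlal.
  rule 1 (unconditioned shift): punburlal → punpurlal
  rule 2: no change — punpurlal
  rule 3 (vowel merger): punpurlal → punpurlol
  ⇒ Fekai punpurlol
Gatuna: *punburlal
  punburlal (rule 1 does not apply)
  punburlal → punbullal   [unconditioned shift]
  punbullal → funbullal   [unconditioned shift]
  giving Gatuna funbullal.
*punburlal is the unique common source.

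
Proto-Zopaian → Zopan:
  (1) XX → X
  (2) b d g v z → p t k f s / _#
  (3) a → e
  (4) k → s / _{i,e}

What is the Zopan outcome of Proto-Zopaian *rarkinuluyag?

rersinuluyek

Zopan: *rarkinuluyag
  rarkinuluyag (rule 1 does not apply)
  rarkinuluyag → rarkinuluyak   [final devoicing]
  rarkinuluyak → rerkinuluyek   [vowel merger]
  rerkinuluyek → rersinuluyek   [palatalisation]
  giving Zopan rersinuluyek.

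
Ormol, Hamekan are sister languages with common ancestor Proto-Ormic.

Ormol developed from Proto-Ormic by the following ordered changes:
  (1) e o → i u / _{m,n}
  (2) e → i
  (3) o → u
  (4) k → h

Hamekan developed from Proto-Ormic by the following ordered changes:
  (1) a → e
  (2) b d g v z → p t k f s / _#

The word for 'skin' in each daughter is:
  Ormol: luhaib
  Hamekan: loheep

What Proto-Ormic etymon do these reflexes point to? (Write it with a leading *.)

*lohaeb

Position 6: Ormol has b, Hamekan has p. Ormol preserves b here (none of its changes turn any other segment into b), so the proto-segment is *b.
Position 4: Ormol has a, Hamekan has e. Ormol preserves a here (none of its changes turn any other segment into a), so the proto-segment is *a.
Continuing position by position gives *lohaeb; check it forward:
Ormol: *lohaeb
  lohaeb (rule 1 does not apply)
  lohaeb → lohaib   [vowel merger]
  lohaib → luhaib   [vowel merger]
  luhaib (rule 4 does not apply)
  giving Ormol luhaib.
Hamekan: *lohaeb
  lohaeb → loheeb   [vowel merger]
  loheeb → loheep   [final devoicing]
  giving Hamekan loheep.
No other proto-form is consistent with every reflex, so the reconstruction is *lohaeb.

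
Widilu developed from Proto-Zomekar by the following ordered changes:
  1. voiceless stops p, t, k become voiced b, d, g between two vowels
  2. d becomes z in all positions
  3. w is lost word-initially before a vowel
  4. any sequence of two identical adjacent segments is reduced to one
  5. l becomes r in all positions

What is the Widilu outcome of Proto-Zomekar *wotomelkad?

ozomerkaz

Widilu: *wotomelkad
  wotomelkad → wodomelkad   [intervocalic voicing]
  wodomelkad → wozomelkaz   [unconditioned shift]
  wozomelkaz → ozomelkaz   [glide loss]
  ozomelkaz (rule 4 does not apply)
  ozomelkaz → ozomerkaz   [unconditioned shift]
  giving Widilu ozomerkaz.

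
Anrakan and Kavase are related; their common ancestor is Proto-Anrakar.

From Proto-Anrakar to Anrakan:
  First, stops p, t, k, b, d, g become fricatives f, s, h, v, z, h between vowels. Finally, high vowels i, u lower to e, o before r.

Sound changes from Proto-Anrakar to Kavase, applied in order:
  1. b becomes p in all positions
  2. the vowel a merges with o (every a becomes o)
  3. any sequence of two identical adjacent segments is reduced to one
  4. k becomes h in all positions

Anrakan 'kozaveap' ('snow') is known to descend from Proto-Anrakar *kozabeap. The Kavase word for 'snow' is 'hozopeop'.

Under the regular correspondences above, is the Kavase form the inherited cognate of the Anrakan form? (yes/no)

yes

Derive the expected Kavase reflex of *kozabeap:
Kavase: start from *kozabeap.
  rule 1 (unconditioned shift): kozabeap → kozapeap
  rule 2 (vowel merger): kozapeap → kozopeop
  rule 3: no change — kozopeop
  rule 4 (unconditioned shift): kozopeop → hozopeop
  ⇒ Kavase hozopeop
Kavase 'hozopeop' matches the regular reflex exactly, so the pair is cognate.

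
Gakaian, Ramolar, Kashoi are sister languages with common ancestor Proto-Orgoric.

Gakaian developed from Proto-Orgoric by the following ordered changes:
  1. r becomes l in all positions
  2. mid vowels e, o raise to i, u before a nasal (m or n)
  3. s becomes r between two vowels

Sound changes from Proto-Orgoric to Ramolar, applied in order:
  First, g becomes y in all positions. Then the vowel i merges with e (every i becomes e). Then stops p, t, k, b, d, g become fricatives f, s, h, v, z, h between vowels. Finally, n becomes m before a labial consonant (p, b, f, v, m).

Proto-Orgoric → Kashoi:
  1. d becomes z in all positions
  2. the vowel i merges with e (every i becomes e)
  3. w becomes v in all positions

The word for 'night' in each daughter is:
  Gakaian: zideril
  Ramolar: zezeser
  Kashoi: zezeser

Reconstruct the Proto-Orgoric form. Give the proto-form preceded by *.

*zidesir

Position 3: Gakaian has d, Ramolar has z, Kashoi has z. Gakaian preserves d here (none of its changes turn any other segment into d), so the proto-segment is *d.
Position 6: Gakaian has i, Ramolar has e, Kashoi has e. Taking the neighbouring segments as reconstructed: Gakaian i can only go back to *i; Ramolar e could go back to *e or *i; Kashoi e could go back to *e or *i — the one source consistent with every daughter is *i.
Position 7: Gakaian has l, Ramolar has r, Kashoi has r. Ramolar preserves r here (none of its changes turn any other segment into r), so the proto-segment is *r.
Verify the candidate proto-form against each daughter:
Gakaian: start from *zidesir.
  rule 1 (unconditioned shift): zidesir → zidesil
  rule 2: no change — zidesil
  rule 3 (rhotacism): zidesil → zideril
  ⇒ Gakaian zideril
Ramolar: start from *zidesir.
  rule 1: no change — zidesir
  rule 2 (vowel merger): zidesir → zedeser
  rule 3 (intervocalic lenition): zedeser → zezeser
  rule 4: no change — zezeser
  ⇒ Ramolar zezeser
Kashoi: start from *zidesir.
  rule 1 (unconditioned shift): zidesir → zizesir
  rule 2 (vowel merger): zizesir → zezeser
  rule 3: no change — zezeser
  ⇒ Kashoi zezeser
Only *zidesir yields all of Gakaian zideril, Ramolar zezeser, Kashoi zezeser.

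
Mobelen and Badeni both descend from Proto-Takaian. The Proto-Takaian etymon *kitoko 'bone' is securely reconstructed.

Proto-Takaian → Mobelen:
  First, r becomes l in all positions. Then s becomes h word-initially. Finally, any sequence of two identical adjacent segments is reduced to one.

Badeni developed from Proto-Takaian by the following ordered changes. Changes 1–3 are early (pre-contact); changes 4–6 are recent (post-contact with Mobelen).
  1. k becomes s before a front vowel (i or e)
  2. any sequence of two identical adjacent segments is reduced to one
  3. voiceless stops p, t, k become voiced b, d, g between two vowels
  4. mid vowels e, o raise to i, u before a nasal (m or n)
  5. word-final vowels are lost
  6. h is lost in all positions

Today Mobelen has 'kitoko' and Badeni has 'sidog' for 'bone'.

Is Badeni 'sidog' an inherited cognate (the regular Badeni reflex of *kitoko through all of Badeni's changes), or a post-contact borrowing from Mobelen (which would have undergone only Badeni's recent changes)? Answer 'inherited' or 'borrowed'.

inherited

If inherited, *kitoko would pass through all of Badeni's changes:
Badeni: *kitoko > sitoko > sidogo > sidog  (by palatalisation, intervocalic voicing, apocope)
If borrowed from Mobelen 'kitoko' after the early changes, it would undergo only the recent ones:
  rule 4 (pre-nasal raising): no change (kitoko)
  rule 5 (apocope): kitoko → kitok
  rule 6 (h-loss): no change (kitok)
  ⇒ as a loan: kitok
Badeni 'sidog' matches the inherited outcome exactly, so it is an inherited cognate, not a loan.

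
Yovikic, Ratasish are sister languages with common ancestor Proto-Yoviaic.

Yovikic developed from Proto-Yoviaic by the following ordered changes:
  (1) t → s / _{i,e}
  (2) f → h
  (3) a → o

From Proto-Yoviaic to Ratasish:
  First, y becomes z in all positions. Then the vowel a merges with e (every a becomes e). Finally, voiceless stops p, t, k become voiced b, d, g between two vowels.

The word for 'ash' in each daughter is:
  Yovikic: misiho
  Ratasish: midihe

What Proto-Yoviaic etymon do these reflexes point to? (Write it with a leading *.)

*mitiha

Position 6: Yovikic has o, Ratasish has e. Taking the neighbouring segments as reconstructed: Yovikic o could go back to *a or *o; Ratasish e could go back to *a or *e — the one source consistent with every daughter is *a.
Position 3: Yovikic has s, Ratasish has d. Taking the neighbouring segments as reconstructed: Yovikic s could go back to *t or *s; Ratasish d could go back to *t or *d — the one source consistent with every daughter is *t.
This points to *mitiha. Verify forward in each daughter:
Yovikic: *mitiha > misiha > misiho  (by palatalisation, vowel merger)
Ratasish: *mitiha
  mitiha (rule 1 does not apply)
  mitiha → mitihe   [vowel merger]
  mitihe → midihe   [intervocalic voicing]
  giving Ratasish midihe.
*mitiha is the unique common source.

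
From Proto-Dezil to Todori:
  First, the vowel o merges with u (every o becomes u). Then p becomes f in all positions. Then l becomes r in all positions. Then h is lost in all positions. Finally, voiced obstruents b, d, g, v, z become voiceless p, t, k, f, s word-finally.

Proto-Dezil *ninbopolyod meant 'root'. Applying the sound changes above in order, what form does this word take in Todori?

Todori: *ninbopolyod > ninbupulyud > ninbufulyud > ninbufuryud > ninbufuryut  (by vowel merger, unconditioned shift, unconditioned shift, final devoicing)

ninbufuryut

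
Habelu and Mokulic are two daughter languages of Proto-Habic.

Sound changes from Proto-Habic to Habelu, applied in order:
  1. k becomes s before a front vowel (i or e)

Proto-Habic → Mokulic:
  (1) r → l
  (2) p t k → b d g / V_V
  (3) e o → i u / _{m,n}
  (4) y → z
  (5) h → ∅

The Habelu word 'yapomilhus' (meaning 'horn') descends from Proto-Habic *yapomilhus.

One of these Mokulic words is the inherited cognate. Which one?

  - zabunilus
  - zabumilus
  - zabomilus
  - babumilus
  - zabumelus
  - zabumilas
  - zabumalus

Mokulic: *yapomilhus > yabomilhus > yabumilhus > zabumilhus > zabumilus  (by intervocalic voicing, pre-nasal raising, unconditioned shift, h-loss)
The other candidates each miss or misapply at least one Mokulic change.

zabumilus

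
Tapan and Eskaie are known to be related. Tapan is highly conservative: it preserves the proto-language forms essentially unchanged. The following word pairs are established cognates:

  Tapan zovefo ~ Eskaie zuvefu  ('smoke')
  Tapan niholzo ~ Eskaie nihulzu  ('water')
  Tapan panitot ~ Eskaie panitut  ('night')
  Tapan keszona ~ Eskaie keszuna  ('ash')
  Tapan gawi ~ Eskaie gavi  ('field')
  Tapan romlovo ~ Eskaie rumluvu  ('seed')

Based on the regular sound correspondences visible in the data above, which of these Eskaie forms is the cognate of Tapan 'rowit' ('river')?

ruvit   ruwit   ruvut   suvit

niholzo ~ nihulzu, panitot ~ panitut — Tapan o corresponds to Eskaie u after a consonant, before a consonant other than r, m, n, p, b, f, v.
gawi ~ gavi — Tapan w corresponds to Eskaie v between vowels (before a front vowel).
Applying these to Tapan 'rowit':
  rowit → ruwit   (o→u after a consonant, before a consonant other than r, m, n, p, b, f, v)
  ruwit → ruvit   (w→v between vowels (before a front vowel))
So the Eskaie cognate is 'ruvit'.

ruvit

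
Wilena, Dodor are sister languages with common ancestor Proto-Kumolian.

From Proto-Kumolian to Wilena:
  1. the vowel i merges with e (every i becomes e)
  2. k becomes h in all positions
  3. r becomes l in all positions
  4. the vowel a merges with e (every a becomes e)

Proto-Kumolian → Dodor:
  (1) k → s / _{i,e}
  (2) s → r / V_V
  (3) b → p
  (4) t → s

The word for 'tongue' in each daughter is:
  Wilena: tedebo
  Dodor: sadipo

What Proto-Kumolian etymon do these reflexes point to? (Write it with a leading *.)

*tadibo

Position 2: Wilena has e, Dodor has a. Dodor preserves a here (none of its changes turn any other segment into a), so the proto-segment is *a.
Position 4: Wilena has e, Dodor has i. Dodor preserves i here (none of its changes turn any other segment into i), so the proto-segment is *i.
Position 5: Wilena has b, Dodor has p. Wilena preserves b here (none of its changes turn any other segment into b), so the proto-segment is *b.
Verify the candidate proto-form against each daughter:
Wilena: *tadibo
  tadibo → tadebo   [vowel merger]
  tadebo (rule 2 does not apply)
  tadebo (rule 3 does not apply)
  tadebo → tedebo   [vowel merger]
  giving Wilena tedebo.
Dodor: *tadibo
  tadibo (rule 1 does not apply)
  tadibo (rule 2 does not apply)
  tadibo → tadipo   [unconditioned shift]
  tadipo → sadipo   [unconditioned shift]
  giving Dodor sadipo.
No other proto-form is consistent with every reflex, so the reconstruction is *tadibo.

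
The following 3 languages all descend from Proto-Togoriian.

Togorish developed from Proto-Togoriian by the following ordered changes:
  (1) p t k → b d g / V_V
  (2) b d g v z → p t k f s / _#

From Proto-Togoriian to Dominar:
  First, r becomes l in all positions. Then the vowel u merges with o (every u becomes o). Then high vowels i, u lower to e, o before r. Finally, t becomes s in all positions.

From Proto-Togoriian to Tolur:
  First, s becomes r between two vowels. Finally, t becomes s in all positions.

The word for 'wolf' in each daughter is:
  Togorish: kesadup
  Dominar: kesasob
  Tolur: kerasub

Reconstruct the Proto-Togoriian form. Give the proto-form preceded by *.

*kesatub

Position 3: Togorish has s, Dominar has s, Tolur has r. Taking the neighbouring segments as reconstructed: Togorish s can only go back to *s; Dominar s could go back to *t or *s; Tolur r could go back to *s or *r — the one source consistent with every daughter is *s.
Position 7: Togorish has p, Dominar has b, Tolur has b. Dominar preserves b here (none of its changes turn any other segment into b), so the proto-segment is *b.
This points to *kesatub. Verify forward in each daughter:
Togorish: *kesatub
  kesatub → kesadub   [intervocalic voicing]
  kesadub → kesadup   [final devoicing]
  giving Togorish kesadup.
Dominar: *kesatub > kesatob > kesasob  (by vowel merger, unconditioned shift)
Tolur: *kesatub
  kesatub → keratub   [rhotacism]
  keratub → kerasub   [unconditioned shift]
  giving Tolur kerasub.
Only *kesatub yields all of Togorish kesadup, Dominar kesasob, Tolur kerasub.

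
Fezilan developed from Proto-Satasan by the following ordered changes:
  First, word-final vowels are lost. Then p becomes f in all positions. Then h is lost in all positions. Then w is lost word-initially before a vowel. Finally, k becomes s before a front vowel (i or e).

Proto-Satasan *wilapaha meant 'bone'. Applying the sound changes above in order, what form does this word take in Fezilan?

ilafa

Fezilan: start from *wilapaha.
  rule 1 (apocope): wilapaha → wilapah
  rule 2 (unconditioned shift): wilapah → wilafah
  rule 3 (h-loss): wilafah → wilafa
  rule 4 (glide loss): wilafa → ilafa
  rule 5: no change — ilafa
  ⇒ Fezilan ilafa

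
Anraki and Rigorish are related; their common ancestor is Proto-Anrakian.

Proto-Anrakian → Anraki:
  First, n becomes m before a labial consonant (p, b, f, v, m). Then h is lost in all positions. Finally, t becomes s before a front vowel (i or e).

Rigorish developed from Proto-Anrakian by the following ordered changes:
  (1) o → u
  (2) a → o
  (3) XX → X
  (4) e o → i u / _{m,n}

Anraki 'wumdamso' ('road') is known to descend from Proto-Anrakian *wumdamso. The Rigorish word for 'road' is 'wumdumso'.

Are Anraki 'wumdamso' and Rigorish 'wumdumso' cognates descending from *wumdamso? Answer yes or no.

Derive the expected Rigorish reflex of *wumdamso:
Rigorish: start from *wumdamso.
  rule 1 (vowel merger): wumdamso → wumdamsu
  rule 2 (vowel merger): wumdamsu → wumdomsu
  rule 3: no change — wumdomsu
  rule 4 (pre-nasal raising): wumdomsu → wumdumsu
  ⇒ Rigorish wumdumsu
The regular Rigorish reflex would be 'wumdumsu', but the attested form is 'wumdumso'. The correspondence is irregular, so they are not cognates (the Rigorish form has a different source).

no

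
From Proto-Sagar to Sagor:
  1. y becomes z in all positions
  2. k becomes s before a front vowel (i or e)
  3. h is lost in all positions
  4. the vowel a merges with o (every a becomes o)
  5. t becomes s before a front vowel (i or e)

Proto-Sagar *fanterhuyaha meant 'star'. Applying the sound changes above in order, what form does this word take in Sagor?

Sagor: start from *fanterhuyaha.
  rule 1 (unconditioned shift): fanterhuyaha → fanterhuzaha
  rule 2: no change — fanterhuzaha
  rule 3 (h-loss): fanterhuzaha → fanteruzaa
  rule 4 (vowel merger): fanteruzaa → fonteruzoo
  rule 5 (palatalisation): fonteruzoo → fonseruzoo
  ⇒ Sagor fonseruzoo

fonseruzoo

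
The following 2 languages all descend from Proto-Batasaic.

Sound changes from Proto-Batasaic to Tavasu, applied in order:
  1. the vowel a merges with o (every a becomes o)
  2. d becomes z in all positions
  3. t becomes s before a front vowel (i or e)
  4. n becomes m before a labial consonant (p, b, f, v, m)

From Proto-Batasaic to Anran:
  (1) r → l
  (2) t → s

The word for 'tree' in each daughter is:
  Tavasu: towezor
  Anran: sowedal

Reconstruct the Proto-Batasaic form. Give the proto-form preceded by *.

*towedar

Position 7: Tavasu has r, Anran has l. Tavasu preserves r here (none of its changes turn any other segment into r), so the proto-segment is *r.
Position 5: Tavasu has z, Anran has d. Anran preserves d here (none of its changes turn any other segment into d), so the proto-segment is *d.
Continuing position by position gives *towedar; check it forward:
Tavasu: *towedar > towedor > towezor  (by vowel merger, unconditioned shift)
Anran: *towedar > towedal > sowedal  (by unconditioned shift, unconditioned shift)
Only *towedar yields all of Tavasu towezor, Anran sowedal.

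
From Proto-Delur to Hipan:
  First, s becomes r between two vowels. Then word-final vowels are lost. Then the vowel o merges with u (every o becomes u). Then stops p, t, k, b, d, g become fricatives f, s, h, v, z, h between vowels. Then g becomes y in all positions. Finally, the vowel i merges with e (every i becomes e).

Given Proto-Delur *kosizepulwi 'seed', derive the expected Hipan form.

kurezefulw

Hipan: *kosizepulwi > korizepulwi > korizepulw > kurizepulw > kurizefulw > kurezefulw  (by rhotacism, apocope, vowel merger, intervocalic lenition, vowel merger)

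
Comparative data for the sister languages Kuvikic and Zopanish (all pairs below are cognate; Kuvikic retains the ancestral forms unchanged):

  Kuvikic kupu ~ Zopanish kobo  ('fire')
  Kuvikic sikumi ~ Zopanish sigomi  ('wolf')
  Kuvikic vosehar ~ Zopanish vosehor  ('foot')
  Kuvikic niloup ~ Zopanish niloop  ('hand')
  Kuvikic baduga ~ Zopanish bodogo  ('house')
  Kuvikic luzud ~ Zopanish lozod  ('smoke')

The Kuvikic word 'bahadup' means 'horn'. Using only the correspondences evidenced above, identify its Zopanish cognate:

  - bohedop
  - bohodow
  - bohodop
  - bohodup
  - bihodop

bohodop

baduga ~ bodogo — Kuvikic a corresponds to Zopanish o after a consonant, before a consonant other than r, m, n, p, b, f, v.
kupu ~ kobo — Kuvikic u corresponds to Zopanish o after a consonant, before a labial obstruent.
Applying these to Kuvikic 'bahadup':
  bahadup → bohadup   (a→o after a consonant, before a consonant other than r, m, n, p, b, f, v)
  bohadup → bohodup   (a→o after a consonant, before a consonant other than r, m, n, p, b, f, v)
  bohodup → bohodop   (u→o after a consonant, before a labial obstruent)
So the Zopanish cognate is 'bohodop'.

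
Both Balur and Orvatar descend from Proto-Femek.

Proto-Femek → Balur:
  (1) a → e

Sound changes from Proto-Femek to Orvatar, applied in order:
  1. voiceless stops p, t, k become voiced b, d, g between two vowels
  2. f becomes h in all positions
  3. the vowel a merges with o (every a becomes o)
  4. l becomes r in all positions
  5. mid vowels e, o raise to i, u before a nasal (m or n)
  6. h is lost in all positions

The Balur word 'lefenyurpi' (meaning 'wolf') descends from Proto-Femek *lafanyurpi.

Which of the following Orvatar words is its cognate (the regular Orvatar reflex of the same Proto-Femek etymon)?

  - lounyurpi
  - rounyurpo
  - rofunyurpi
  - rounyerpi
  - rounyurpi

Orvatar: *lafanyurpi
  lafanyurpi (rule 1 does not apply)
  lafanyurpi → lahanyurpi   [unconditioned shift]
  lahanyurpi → lohonyurpi   [vowel merger]
  lohonyurpi → rohonyurpi   [unconditioned shift]
  rohonyurpi → rohunyurpi   [pre-nasal raising]
  rohunyurpi → rounyurpi   [h-loss]
  giving Orvatar rounyurpi.
Only 'rounyurpi' matches the regular Orvatar development of *lafanyurpi.

rounyurpi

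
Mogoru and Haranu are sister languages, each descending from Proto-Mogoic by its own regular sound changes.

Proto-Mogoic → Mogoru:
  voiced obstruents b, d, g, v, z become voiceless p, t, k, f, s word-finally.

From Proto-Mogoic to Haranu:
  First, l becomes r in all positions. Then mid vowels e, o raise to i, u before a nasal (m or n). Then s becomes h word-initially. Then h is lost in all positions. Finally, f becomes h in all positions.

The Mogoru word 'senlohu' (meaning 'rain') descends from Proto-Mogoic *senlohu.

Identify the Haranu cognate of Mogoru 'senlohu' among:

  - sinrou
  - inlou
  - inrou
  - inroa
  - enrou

Haranu: start from *senlohu.
  rule 1 (unconditioned shift): senlohu → senrohu
  rule 2 (pre-nasal raising): senrohu → sinrohu
  rule 3 (debuccalisation): sinrohu → hinrohu
  rule 4 (h-loss): hinrohu → inrou
  rule 5: no change — inrou
  ⇒ Haranu inrou
Only 'inrou' matches the regular Haranu development of *senlohu.

inrou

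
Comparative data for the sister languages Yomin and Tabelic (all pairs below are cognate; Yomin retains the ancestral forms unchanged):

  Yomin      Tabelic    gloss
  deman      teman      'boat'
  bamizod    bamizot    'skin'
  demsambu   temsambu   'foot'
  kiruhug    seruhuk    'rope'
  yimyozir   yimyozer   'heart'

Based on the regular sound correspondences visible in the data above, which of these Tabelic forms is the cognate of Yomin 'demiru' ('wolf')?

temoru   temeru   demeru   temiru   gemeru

deman ~ teman, demsambu ~ temsambu — Yomin d corresponds to Tabelic t word-initially before a front vowel.
kiruhug ~ seruhuk, yimyozir ~ yimyozer — Yomin i corresponds to Tabelic e after a consonant, before r.
Applying these to Yomin 'demiru':
  demiru → temiru   (d→t word-initially before a front vowel)
  temiru → temeru   (i→e after a consonant, before r)
So the Tabelic cognate is 'temeru'.

temeru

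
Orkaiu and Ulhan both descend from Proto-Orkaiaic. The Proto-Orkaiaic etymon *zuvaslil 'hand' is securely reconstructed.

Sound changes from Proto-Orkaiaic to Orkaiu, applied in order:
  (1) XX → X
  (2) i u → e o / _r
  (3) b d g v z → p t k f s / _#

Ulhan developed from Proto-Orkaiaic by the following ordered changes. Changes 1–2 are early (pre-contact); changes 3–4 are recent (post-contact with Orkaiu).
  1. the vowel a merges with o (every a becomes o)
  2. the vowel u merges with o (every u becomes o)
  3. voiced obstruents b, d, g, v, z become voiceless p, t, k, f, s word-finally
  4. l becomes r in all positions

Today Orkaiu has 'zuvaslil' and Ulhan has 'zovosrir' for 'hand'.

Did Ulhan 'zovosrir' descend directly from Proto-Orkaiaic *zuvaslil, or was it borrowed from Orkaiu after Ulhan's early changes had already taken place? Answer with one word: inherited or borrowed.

If inherited, *zuvaslil would pass through all of Ulhan's changes:
Ulhan: start from *zuvaslil.
  rule 1 (vowel merger): zuvaslil → zuvoslil
  rule 2 (vowel merger): zuvoslil → zovoslil
  rule 3: no change — zovoslil
  rule 4 (unconditioned shift): zovoslil → zovosrir
  ⇒ Ulhan zovosrir
If borrowed from Orkaiu 'zuvaslil' after the early changes, it would undergo only the recent ones:
  rule 3 (final devoicing): no change (zuvaslil)
  rule 4 (unconditioned shift): zuvaslil → zuvasrir
  ⇒ as a loan: zuvasrir
Ulhan 'zovosrir' matches the inherited outcome exactly, so it is an inherited cognate, not a loan.

inherited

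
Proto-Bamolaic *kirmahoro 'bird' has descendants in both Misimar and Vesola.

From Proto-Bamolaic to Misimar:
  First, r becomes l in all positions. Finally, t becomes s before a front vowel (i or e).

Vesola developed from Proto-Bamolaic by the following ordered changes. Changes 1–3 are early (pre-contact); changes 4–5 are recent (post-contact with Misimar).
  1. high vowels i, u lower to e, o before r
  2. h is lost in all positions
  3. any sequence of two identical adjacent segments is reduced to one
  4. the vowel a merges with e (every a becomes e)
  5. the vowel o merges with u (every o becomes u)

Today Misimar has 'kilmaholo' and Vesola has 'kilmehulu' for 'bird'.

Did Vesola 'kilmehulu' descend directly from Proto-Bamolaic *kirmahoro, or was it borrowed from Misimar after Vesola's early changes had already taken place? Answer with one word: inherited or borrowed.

borrowed

If inherited, *kirmahoro would pass through all of Vesola's changes:
Vesola: start from *kirmahoro.
  rule 1 (pre-rhotic lowering): kirmahoro → kermahoro
  rule 2 (h-loss): kermahoro → kermaoro
  rule 3: no change — kermaoro
  rule 4 (vowel merger): kermaoro → kermeoro
  rule 5 (vowel merger): kermeoro → kermeuru
  ⇒ Vesola kermeuru
If borrowed from Misimar 'kilmaholo' after the early changes, it would undergo only the recent ones:
  rule 4 (vowel merger): kilmaholo → kilmeholo
  rule 5 (vowel merger): kilmeholo → kilmehulu
  ⇒ as a loan: kilmehulu
Vesola 'kilmehulu' matches the loan outcome 'kilmehulu', not the inherited 'kermeuru' — it skipped the early Vesola changes, so it was borrowed from Misimar.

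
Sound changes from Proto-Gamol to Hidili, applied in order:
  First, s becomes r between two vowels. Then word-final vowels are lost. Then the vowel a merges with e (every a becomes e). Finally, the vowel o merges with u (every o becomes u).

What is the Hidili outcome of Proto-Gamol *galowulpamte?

geluwulpemt

Hidili: start from *galowulpamte.
  rule 1: no change — galowulpamte
  rule 2 (apocope): galowulpamte → galowulpamt
  rule 3 (vowel merger): galowulpamt → gelowulpemt
  rule 4 (vowel merger): gelowulpemt → geluwulpemt
  ⇒ Hidili geluwulpemt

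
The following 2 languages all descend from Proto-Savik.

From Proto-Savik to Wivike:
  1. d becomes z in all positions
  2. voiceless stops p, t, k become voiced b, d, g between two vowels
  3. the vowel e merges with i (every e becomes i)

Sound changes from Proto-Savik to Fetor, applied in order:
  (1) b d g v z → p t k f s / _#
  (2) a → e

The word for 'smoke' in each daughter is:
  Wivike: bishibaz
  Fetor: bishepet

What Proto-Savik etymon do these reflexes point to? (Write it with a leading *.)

Position 8: Wivike has z, Fetor has t. Taking the neighbouring segments as reconstructed: Wivike z could go back to *d or *z; Fetor t could go back to *t or *d — the one source consistent with every daughter is *d.
Position 6: Wivike has b, Fetor has p. Taking the neighbouring segments as reconstructed: Wivike b could go back to *p or *b; Fetor p can only go back to *p — the one source consistent with every daughter is *p.
Verify the candidate proto-form against each daughter:
Wivike: start from *bishepad.
  rule 1 (unconditioned shift): bishepad → bishepaz
  rule 2 (intervocalic voicing): bishepaz → bishebaz
  rule 3 (vowel merger): bishebaz → bishibaz
  ⇒ Wivike bishibaz
Fetor: *bishepad > bishepat > bishepet  (by final devoicing, vowel merger)
No other proto-form is consistent with every reflex, so the reconstruction is *bishepad.

*bishepad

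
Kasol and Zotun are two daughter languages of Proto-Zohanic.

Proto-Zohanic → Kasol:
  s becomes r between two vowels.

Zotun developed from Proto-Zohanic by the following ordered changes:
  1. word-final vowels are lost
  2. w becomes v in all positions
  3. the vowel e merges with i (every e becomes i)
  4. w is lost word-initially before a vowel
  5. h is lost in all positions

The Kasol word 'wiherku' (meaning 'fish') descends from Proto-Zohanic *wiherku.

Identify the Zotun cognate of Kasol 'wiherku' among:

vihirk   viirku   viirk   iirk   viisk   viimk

Zotun: *wiherku > wiherk > viherk > vihirk > viirk  (by apocope, unconditioned shift, vowel merger, h-loss)
The other candidates each miss or misapply at least one Zotun change.

viirk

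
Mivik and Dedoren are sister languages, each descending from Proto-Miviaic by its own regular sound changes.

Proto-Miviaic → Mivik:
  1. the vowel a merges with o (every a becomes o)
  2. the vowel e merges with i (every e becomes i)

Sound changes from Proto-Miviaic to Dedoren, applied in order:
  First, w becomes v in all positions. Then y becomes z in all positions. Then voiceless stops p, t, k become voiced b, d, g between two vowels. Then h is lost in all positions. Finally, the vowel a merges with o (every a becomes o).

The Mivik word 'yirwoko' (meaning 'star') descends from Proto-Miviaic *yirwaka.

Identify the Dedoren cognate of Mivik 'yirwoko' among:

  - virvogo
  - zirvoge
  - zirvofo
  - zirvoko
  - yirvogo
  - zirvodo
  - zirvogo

zirvogo

Dedoren: start from *yirwaka.
  rule 1 (unconditioned shift): yirwaka → yirvaka
  rule 2 (unconditioned shift): yirvaka → zirvaka
  rule 3 (intervocalic voicing): zirvaka → zirvaga
  rule 4: no change — zirvaga
  rule 5 (vowel merger): zirvaga → zirvogo
  ⇒ Dedoren zirvogo
Only 'zirvogo' matches the regular Dedoren development of *yirwaka.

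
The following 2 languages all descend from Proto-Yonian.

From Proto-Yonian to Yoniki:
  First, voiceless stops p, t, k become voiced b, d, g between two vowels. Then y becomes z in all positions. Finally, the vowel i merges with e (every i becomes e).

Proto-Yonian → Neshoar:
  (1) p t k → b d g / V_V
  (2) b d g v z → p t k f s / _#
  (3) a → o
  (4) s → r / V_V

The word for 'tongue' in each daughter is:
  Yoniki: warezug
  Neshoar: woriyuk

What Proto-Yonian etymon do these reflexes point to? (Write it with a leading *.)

Position 4: Yoniki has e, Neshoar has i. Neshoar preserves i here (none of its changes turn any other segment into i), so the proto-segment is *i.
Position 5: Yoniki has z, Neshoar has y. Neshoar preserves y here (none of its changes turn any other segment into y), so the proto-segment is *y.
Position 7: Yoniki has g, Neshoar has k. Taking the neighbouring segments as reconstructed: Yoniki g can only go back to *g; Neshoar k could go back to *k or *g — the one source consistent with every daughter is *g.
This points to *wariyug. Verify forward in each daughter:
Yoniki: start from *wariyug.
  rule 1: no change — wariyug
  rule 2 (unconditioned shift): wariyug → warizug
  rule 3 (vowel merger): warizug → warezug
  ⇒ Yoniki warezug
Neshoar: *wariyug
  wariyug (rule 1 does not apply)
  wariyug → wariyuk   [final devoicing]
  wariyuk → woriyuk   [vowel merger]
  woriyuk (rule 4 does not apply)
  giving Neshoar woriyuk.
No other proto-form is consistent with every reflex, so the reconstruction is *wariyug.

*wariyug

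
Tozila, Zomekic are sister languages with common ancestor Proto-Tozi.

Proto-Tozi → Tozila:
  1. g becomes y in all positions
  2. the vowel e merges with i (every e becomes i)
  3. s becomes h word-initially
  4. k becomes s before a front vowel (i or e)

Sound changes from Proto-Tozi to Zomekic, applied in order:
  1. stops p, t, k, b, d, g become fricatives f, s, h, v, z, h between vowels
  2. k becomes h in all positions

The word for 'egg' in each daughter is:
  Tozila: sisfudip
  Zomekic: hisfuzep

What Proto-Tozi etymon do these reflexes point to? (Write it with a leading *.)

Position 7: Tozila has i, Zomekic has e. Zomekic preserves e here (none of its changes turn any other segment into e), so the proto-segment is *e.
Position 6: Tozila has d, Zomekic has z. Tozila preserves d here (none of its changes turn any other segment into d), so the proto-segment is *d.
Position 1: Tozila has s, Zomekic has h. Taking the neighbouring segments as reconstructed: Tozila s can only go back to *k; Zomekic h could go back to *k or *h — the one source consistent with every daughter is *k.
Continuing position by position gives *kisfudep; check it forward:
Tozila: *kisfudep > kisfudip > sisfudip  (by vowel merger, palatalisation)
Zomekic: *kisfudep
  kisfudep → kisfuzep   [intervocalic lenition]
  kisfuzep → hisfuzep   [unconditioned shift]
  giving Zomekic hisfuzep.
*kisfudep is the unique common source.

*kisfudep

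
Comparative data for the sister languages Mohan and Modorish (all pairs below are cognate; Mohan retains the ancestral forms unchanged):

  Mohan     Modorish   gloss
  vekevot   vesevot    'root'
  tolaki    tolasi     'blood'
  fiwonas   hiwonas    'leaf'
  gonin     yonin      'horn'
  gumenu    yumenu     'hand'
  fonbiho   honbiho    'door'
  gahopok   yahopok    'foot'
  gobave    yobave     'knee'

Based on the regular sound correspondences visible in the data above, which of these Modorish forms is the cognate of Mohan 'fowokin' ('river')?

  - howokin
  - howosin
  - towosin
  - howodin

fonbiho ~ honbiho — Mohan f corresponds to Modorish h word-initially before a back vowel.
tolaki ~ tolasi — Mohan k corresponds to Modorish s between vowels (before a front vowel).
Applying these to Mohan 'fowokin':
  fowokin → howokin   (f→h word-initially before a back vowel)
  howokin → howosin   (k→s between vowels (before a front vowel))
So the Modorish cognate is 'howosin'.

howosin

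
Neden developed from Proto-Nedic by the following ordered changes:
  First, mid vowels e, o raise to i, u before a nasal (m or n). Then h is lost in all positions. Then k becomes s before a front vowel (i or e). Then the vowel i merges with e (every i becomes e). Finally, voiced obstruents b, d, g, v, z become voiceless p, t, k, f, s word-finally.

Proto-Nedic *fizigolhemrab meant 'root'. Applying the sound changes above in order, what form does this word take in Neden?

fezegolemrap

Neden: start from *fizigolhemrab.
  rule 1 (pre-nasal raising): fizigolhemrab → fizigolhimrab
  rule 2 (h-loss): fizigolhimrab → fizigolimrab
  rule 3: no change — fizigolimrab
  rule 4 (vowel merger): fizigolimrab → fezegolemrab
  rule 5 (final devoicing): fezegolemrab → fezegolemrap
  ⇒ Neden fezegolemrap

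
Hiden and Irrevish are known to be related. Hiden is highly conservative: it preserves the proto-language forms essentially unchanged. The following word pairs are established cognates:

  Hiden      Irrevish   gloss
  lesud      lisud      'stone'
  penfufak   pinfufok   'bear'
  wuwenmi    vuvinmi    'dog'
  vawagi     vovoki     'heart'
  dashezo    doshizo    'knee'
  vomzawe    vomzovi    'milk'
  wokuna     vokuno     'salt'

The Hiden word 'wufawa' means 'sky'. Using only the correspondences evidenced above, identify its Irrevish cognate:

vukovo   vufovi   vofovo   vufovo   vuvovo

vufovo

wuwenmi ~ vuvinmi — Hiden w corresponds to Irrevish v word-initially before a back vowel.
penfufak ~ pinfufok, vawagi ~ vovoki — Hiden a corresponds to Irrevish o after a consonant, before a consonant other than r, m, n, p, b, f, v.
vawagi ~ vovoki — Hiden w corresponds to Irrevish v between vowels (before a back vowel).
wokuna ~ vokuno — Hiden a corresponds to Irrevish o word-finally.
Applying these to Hiden 'wufawa':
  wufawa → vufawa   (w→v word-initially before a back vowel)
  vufawa → vufowa   (a→o after a consonant, before a consonant other than r, m, n, p, b, f, v)
  vufowa → vufova   (w→v between vowels (before a back vowel))
  vufova → vufovo   (a→o word-finally)
So the Irrevish cognate is 'vufovo'.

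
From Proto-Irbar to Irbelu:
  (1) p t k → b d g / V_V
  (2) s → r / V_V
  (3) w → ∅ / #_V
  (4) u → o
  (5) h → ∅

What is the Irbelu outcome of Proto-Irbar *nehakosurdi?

neagorordi

Irbelu: start from *nehakosurdi.
  rule 1 (intervocalic voicing): nehakosurdi → nehagosurdi
  rule 2 (rhotacism): nehagosurdi → nehagorurdi
  rule 3: no change — nehagorurdi
  rule 4 (vowel merger): nehagorurdi → nehagorordi
  rule 5 (h-loss): nehagorordi → neagorordi
  ⇒ Irbelu neagorordi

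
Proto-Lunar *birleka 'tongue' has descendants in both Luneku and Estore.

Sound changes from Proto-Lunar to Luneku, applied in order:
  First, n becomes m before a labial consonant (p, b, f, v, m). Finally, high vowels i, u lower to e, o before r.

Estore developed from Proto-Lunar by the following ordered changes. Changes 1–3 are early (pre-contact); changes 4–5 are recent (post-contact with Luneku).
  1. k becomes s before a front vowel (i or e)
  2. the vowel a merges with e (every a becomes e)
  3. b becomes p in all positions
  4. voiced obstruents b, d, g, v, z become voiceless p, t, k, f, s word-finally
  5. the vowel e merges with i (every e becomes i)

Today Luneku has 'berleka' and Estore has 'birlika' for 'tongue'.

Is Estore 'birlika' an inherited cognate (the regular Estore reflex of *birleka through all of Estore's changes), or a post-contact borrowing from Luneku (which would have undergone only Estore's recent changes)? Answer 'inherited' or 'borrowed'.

If inherited, *birleka would pass through all of Estore's changes:
Estore: start from *birleka.
  rule 1: no change — birleka
  rule 2 (vowel merger): birleka → birleke
  rule 3 (unconditioned shift): birleke → pirleke
  rule 4: no change — pirleke
  rule 5 (vowel merger): pirleke → pirliki
  ⇒ Estore pirliki
If borrowed from Luneku 'berleka' after the early changes, it would undergo only the recent ones:
  rule 4 (final devoicing): no change (berleka)
  rule 5 (vowel merger): berleka → birlika
  ⇒ as a loan: birlika
Estore 'birlika' matches the loan outcome 'birlika', not the inherited 'pirliki' — it skipped the early Estore changes, so it was borrowed from Luneku.

borrowed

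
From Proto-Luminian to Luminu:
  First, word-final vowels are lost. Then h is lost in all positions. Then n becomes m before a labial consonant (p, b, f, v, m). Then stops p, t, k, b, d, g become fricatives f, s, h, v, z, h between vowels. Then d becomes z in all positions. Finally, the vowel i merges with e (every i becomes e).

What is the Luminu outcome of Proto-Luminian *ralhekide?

Luminu: start from *ralhekide.
  rule 1 (apocope): ralhekide → ralhekid
  rule 2 (h-loss): ralhekid → ralekid
  rule 3: no change — ralekid
  rule 4 (intervocalic lenition): ralekid → ralehid
  rule 5 (unconditioned shift): ralehid → ralehiz
  rule 6 (vowel merger): ralehiz → ralehez
  ⇒ Luminu ralehez

ralehez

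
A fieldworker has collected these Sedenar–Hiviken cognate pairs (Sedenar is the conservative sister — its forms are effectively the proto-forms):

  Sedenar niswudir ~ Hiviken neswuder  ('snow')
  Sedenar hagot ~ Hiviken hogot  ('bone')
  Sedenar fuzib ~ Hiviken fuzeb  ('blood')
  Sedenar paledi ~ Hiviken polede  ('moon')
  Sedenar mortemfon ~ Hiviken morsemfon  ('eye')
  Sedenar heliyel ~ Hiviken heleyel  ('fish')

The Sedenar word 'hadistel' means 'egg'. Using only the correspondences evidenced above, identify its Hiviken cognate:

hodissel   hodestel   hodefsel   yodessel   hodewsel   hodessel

hagot ~ hogot, paledi ~ polede — Sedenar a corresponds to Hiviken o after a consonant, before a consonant other than r, m, n, p, b, f, v.
niswudir ~ neswuder, heliyel ~ heleyel — Sedenar i corresponds to Hiviken e after a consonant, before a consonant other than r, m, n, p, b, f, v.
mortemfon ~ morsemfon — Sedenar t corresponds to Hiviken s after a consonant, before a front vowel.
Applying these to Sedenar 'hadistel':
  hadistel → hodistel   (a→o after a consonant, before a consonant other than r, m, n, p, b, f, v)
  hodistel → hodestel   (i→e after a consonant, before a consonant other than r, m, n, p, b, f, v)
  hodestel → hodessel   (t→s after a consonant, before a front vowel)
So the Hiviken cognate is 'hodessel'.

hodessel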